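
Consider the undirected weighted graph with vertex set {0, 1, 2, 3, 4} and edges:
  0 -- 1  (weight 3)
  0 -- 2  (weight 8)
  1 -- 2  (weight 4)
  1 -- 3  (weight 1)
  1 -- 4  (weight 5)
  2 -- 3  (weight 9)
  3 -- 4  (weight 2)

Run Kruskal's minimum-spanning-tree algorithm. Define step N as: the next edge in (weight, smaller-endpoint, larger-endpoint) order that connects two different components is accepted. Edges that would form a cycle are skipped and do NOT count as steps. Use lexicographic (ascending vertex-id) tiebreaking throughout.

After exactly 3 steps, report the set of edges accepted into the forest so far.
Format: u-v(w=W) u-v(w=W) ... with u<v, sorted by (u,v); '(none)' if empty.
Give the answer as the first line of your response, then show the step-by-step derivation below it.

0-1(w=3) 1-3(w=1) 3-4(w=2)

step 1: add edge 1-3 (w=1); MST = {1-3(w=1)}
step 2: add edge 3-4 (w=2); MST = {1-3(w=1) 3-4(w=2)}
step 3: add edge 0-1 (w=3); MST = {0-1(w=3) 1-3(w=1) 3-4(w=2)}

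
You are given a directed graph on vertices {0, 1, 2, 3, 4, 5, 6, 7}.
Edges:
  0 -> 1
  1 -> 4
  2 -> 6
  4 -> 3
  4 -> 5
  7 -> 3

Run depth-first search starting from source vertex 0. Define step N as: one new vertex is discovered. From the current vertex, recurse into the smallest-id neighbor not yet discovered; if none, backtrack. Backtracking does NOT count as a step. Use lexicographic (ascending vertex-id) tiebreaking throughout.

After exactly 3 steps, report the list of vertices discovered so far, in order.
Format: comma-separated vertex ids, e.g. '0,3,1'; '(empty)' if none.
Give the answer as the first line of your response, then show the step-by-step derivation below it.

0,1,4

step 1: discover 0; path=0; order=0
step 2: discover 1; path=0>1; order=0,1
step 3: discover 4; path=0>1>4; order=0,1,4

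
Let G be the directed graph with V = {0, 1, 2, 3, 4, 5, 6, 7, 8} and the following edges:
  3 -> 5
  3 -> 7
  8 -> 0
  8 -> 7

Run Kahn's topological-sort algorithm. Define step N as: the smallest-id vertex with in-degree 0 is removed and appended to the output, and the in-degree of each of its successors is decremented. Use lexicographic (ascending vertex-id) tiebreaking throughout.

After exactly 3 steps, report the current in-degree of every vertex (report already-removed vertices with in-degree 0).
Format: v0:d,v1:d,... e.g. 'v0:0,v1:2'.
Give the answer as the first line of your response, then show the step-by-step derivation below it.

v0:1,v1:0,v2:0,v3:0,v4:0,v5:0,v6:0,v7:1,v8:0

step 1: output 1; order=[1]; indeg=(1,0,0,0,0,1,0,2,0)
step 2: output 2; order=[1,2]; indeg=(1,0,0,0,0,1,0,2,0)
step 3: output 3; order=[1,2,3]; indeg=(1,0,0,0,0,0,0,1,0)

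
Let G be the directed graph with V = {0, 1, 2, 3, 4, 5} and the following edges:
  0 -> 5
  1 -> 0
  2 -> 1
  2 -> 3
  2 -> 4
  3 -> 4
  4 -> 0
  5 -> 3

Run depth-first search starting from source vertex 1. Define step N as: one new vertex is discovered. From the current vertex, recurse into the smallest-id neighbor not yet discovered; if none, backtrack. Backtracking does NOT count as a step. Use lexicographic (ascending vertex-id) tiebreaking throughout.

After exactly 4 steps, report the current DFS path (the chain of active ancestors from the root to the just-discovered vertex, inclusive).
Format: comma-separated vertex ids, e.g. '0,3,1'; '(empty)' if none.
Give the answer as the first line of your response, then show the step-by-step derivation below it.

1,0,5,3

step 1: discover 1; path=1; order=1
step 2: discover 0; path=1>0; order=1,0
step 3: discover 5; path=1>0>5; order=1,0,5
step 4: discover 3; path=1>0>5>3; order=1,0,5,3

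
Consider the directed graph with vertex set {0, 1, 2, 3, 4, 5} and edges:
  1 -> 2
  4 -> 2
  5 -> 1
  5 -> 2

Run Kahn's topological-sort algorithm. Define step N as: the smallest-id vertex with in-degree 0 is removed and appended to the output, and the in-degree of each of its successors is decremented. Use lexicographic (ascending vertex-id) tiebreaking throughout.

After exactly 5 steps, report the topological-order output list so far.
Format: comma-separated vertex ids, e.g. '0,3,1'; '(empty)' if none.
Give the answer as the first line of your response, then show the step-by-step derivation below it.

0,3,4,5,1

step 1: output 0; order=[0]; indeg=(0,1,3,0,0,0)
step 2: output 3; order=[0,3]; indeg=(0,1,3,0,0,0)
step 3: output 4; order=[0,3,4]; indeg=(0,1,2,0,0,0)
step 4: output 5; order=[0,3,4,5]; indeg=(0,0,1,0,0,0)
step 5: output 1; order=[0,3,4,5,1]; indeg=(0,0,0,0,0,0)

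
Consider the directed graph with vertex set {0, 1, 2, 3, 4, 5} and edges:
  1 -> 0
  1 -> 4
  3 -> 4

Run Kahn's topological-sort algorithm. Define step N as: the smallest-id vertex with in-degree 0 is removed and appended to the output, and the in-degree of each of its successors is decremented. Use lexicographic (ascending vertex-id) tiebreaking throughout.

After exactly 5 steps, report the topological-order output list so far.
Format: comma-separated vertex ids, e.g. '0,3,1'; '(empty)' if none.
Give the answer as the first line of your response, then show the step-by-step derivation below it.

1,0,2,3,4

step 1: output 1; order=[1]; indeg=(0,0,0,0,1,0)
step 2: output 0; order=[1,0]; indeg=(0,0,0,0,1,0)
step 3: output 2; order=[1,0,2]; indeg=(0,0,0,0,1,0)
step 4: output 3; order=[1,0,2,3]; indeg=(0,0,0,0,0,0)
step 5: output 4; order=[1,0,2,3,4]; indeg=(0,0,0,0,0,0)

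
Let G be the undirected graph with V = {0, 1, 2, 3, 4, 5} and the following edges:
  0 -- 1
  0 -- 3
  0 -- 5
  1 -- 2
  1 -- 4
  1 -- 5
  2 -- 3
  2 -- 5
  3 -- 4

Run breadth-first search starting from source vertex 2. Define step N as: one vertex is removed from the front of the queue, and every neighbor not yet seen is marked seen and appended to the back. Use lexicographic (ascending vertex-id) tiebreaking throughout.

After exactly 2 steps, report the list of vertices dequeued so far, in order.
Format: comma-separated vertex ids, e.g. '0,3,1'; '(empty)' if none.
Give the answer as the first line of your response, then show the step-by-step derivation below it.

2,1

step 1: dequeue 2; queue=[1,3,5]; order=2
step 2: dequeue 1; queue=[3,5,0,4]; order=2,1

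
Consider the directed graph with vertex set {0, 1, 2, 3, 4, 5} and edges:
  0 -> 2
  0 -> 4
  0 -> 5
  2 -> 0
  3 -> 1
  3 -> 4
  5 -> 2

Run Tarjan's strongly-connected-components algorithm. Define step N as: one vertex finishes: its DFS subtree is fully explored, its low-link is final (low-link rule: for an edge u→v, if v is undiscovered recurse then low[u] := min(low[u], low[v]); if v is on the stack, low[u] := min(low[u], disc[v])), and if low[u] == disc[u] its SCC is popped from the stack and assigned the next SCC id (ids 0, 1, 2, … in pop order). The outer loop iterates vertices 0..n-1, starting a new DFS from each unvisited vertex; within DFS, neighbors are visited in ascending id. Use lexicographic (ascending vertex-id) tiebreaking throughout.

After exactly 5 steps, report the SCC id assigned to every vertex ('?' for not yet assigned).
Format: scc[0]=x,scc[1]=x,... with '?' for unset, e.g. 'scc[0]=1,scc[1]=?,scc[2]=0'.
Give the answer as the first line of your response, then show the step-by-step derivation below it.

scc[0]=1,scc[1]=2,scc[2]=1,scc[3]=?,scc[4]=0,scc[5]=1

step 1: low=(low[0]=0,low[1]=?,low[2]=0,low[3]=?,low[4]=?,low[5]=?); scc=(scc[0]=?,scc[1]=?,scc[2]=?,scc[3]=?,scc[4]=?,scc[5]=?)
step 2: low=(low[0]=0,low[1]=?,low[2]=0,low[3]=?,low[4]=2,low[5]=?); scc=(scc[0]=?,scc[1]=?,scc[2]=?,scc[3]=?,scc[4]=0,scc[5]=?)
step 3: low=(low[0]=0,low[1]=?,low[2]=0,low[3]=?,low[4]=2,low[5]=1); scc=(scc[0]=?,scc[1]=?,scc[2]=?,scc[3]=?,scc[4]=0,scc[5]=?)
step 4: low=(low[0]=0,low[1]=?,low[2]=0,low[3]=?,low[4]=2,low[5]=1); scc=(scc[0]=1,scc[1]=?,scc[2]=1,scc[3]=?,scc[4]=0,scc[5]=1)
step 5: low=(low[0]=0,low[1]=4,low[2]=0,low[3]=?,low[4]=2,low[5]=1); scc=(scc[0]=1,scc[1]=2,scc[2]=1,scc[3]=?,scc[4]=0,scc[5]=1)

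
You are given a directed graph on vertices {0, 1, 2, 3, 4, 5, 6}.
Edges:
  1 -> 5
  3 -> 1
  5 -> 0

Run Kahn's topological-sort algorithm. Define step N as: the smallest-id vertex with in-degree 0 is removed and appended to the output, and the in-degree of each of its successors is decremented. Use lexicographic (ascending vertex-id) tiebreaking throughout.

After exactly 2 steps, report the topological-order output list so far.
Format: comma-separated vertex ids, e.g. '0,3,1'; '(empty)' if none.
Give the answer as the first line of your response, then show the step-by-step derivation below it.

2,3

step 1: output 2; order=[2]; indeg=(1,1,0,0,0,1,0)
step 2: output 3; order=[2,3]; indeg=(1,0,0,0,0,1,0)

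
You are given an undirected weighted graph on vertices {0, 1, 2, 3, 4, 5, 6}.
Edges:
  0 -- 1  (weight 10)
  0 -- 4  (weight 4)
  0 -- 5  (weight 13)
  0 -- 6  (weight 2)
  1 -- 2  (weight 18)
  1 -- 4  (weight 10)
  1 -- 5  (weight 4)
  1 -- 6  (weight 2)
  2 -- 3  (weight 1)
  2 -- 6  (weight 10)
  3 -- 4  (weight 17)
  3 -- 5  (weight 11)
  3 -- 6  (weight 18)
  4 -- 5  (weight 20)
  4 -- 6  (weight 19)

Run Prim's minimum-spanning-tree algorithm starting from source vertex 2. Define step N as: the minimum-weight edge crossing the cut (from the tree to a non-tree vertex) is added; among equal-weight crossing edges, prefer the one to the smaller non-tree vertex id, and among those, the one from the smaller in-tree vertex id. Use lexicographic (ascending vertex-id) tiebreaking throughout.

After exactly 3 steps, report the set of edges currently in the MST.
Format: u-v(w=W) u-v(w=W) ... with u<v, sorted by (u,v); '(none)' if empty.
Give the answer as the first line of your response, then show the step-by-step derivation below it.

0-6(w=2) 2-3(w=1) 2-6(w=10)

step 1: add edge 2-3 (w=1); MST = {2-3(w=1)}
step 2: add edge 2-6 (w=10); MST = {2-3(w=1) 2-6(w=10)}
step 3: add edge 0-6 (w=2); MST = {0-6(w=2) 2-3(w=1) 2-6(w=10)}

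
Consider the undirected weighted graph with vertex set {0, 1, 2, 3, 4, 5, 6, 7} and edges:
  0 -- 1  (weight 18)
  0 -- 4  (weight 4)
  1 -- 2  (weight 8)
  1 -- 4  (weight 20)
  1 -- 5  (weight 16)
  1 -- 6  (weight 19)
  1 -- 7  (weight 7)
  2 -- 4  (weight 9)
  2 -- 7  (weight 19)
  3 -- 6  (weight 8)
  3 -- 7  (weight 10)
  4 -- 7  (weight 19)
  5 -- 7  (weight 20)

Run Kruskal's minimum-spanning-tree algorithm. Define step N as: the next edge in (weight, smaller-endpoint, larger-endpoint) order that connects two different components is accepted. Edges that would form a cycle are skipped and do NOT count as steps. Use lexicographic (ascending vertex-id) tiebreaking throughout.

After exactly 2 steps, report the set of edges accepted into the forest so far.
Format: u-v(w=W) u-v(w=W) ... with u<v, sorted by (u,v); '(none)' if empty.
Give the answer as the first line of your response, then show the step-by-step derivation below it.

0-4(w=4) 1-7(w=7)

step 1: add edge 0-4 (w=4); MST = {0-4(w=4)}
step 2: add edge 1-7 (w=7); MST = {0-4(w=4) 1-7(w=7)}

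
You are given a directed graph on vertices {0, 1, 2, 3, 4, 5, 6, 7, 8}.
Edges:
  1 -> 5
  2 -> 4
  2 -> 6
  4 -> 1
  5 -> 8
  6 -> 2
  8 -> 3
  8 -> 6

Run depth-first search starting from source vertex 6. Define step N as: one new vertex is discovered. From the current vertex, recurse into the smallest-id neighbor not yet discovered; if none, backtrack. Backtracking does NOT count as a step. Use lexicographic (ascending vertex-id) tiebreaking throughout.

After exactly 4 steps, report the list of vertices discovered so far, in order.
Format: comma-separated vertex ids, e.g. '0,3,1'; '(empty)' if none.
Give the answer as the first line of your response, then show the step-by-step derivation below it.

6,2,4,1

step 1: discover 6; path=6; order=6
step 2: discover 2; path=6>2; order=6,2
step 3: discover 4; path=6>2>4; order=6,2,4
step 4: discover 1; path=6>2>4>1; order=6,2,4,1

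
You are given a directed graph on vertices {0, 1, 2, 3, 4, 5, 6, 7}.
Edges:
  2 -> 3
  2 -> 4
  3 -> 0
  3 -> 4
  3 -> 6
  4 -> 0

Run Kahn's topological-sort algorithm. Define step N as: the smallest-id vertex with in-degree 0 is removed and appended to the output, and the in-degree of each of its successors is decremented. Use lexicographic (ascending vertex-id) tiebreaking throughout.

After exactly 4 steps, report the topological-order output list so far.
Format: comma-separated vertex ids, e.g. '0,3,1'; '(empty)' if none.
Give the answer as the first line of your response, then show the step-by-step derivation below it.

1,2,3,4

step 1: output 1; order=[1]; indeg=(2,0,0,1,2,0,1,0)
step 2: output 2; order=[1,2]; indeg=(2,0,0,0,1,0,1,0)
step 3: output 3; order=[1,2,3]; indeg=(1,0,0,0,0,0,0,0)
step 4: output 4; order=[1,2,3,4]; indeg=(0,0,0,0,0,0,0,0)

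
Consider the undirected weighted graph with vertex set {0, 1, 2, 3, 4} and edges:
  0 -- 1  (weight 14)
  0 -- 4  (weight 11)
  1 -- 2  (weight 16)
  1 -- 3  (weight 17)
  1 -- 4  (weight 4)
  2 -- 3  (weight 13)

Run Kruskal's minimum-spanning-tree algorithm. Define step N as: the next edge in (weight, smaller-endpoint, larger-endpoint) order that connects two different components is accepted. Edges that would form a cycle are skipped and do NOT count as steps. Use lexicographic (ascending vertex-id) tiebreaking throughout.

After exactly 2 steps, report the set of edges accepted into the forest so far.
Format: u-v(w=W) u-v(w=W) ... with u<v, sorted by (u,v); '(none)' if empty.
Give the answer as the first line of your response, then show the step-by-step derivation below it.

0-4(w=11) 1-4(w=4)

step 1: add edge 1-4 (w=4); MST = {1-4(w=4)}
step 2: add edge 0-4 (w=11); MST = {0-4(w=11) 1-4(w=4)}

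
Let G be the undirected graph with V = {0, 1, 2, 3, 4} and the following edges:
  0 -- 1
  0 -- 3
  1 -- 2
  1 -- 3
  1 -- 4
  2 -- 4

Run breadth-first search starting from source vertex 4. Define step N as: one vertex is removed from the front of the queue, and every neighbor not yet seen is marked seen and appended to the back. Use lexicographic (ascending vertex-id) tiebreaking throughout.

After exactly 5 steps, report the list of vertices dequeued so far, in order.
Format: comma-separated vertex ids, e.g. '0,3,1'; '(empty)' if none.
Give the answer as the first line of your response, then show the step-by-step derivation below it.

4,1,2,0,3

step 1: dequeue 4; queue=[1,2]; order=4
step 2: dequeue 1; queue=[2,0,3]; order=4,1
step 3: dequeue 2; queue=[0,3]; order=4,1,2
step 4: dequeue 0; queue=[3]; order=4,1,2,0
step 5: dequeue 3; queue=[(empty)]; order=4,1,2,0,3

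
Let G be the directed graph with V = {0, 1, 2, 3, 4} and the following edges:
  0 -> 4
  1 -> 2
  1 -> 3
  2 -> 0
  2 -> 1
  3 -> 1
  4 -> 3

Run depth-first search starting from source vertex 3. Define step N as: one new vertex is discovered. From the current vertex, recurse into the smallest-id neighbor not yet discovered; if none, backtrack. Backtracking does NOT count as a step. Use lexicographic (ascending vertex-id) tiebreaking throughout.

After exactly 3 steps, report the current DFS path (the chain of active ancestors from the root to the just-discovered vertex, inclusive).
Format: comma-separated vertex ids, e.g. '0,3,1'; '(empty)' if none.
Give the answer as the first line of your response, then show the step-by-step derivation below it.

3,1,2

step 1: discover 3; path=3; order=3
step 2: discover 1; path=3>1; order=3,1
step 3: discover 2; path=3>1>2; order=3,1,2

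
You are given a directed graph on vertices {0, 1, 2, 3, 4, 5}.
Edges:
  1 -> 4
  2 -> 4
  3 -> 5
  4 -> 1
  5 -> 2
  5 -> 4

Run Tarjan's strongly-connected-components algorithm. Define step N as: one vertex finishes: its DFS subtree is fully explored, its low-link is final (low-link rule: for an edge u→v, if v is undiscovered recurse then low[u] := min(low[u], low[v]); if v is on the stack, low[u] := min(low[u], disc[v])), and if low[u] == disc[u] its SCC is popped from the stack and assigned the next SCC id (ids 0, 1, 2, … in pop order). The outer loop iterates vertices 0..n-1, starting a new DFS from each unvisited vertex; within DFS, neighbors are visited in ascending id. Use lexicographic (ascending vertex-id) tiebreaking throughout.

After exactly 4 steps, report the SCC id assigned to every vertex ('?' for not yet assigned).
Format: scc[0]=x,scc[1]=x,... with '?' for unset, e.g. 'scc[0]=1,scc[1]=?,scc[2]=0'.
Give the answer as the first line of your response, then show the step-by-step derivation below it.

scc[0]=0,scc[1]=1,scc[2]=2,scc[3]=?,scc[4]=1,scc[5]=?

step 1: low=(low[0]=0,low[1]=?,low[2]=?,low[3]=?,low[4]=?,low[5]=?); scc=(scc[0]=0,scc[1]=?,scc[2]=?,scc[3]=?,scc[4]=?,scc[5]=?)
step 2: low=(low[0]=0,low[1]=1,low[2]=?,low[3]=?,low[4]=1,low[5]=?); scc=(scc[0]=0,scc[1]=?,scc[2]=?,scc[3]=?,scc[4]=?,scc[5]=?)
step 3: low=(low[0]=0,low[1]=1,low[2]=?,low[3]=?,low[4]=1,low[5]=?); scc=(scc[0]=0,scc[1]=1,scc[2]=?,scc[3]=?,scc[4]=1,scc[5]=?)
step 4: low=(low[0]=0,low[1]=1,low[2]=3,low[3]=?,low[4]=1,low[5]=?); scc=(scc[0]=0,scc[1]=1,scc[2]=2,scc[3]=?,scc[4]=1,scc[5]=?)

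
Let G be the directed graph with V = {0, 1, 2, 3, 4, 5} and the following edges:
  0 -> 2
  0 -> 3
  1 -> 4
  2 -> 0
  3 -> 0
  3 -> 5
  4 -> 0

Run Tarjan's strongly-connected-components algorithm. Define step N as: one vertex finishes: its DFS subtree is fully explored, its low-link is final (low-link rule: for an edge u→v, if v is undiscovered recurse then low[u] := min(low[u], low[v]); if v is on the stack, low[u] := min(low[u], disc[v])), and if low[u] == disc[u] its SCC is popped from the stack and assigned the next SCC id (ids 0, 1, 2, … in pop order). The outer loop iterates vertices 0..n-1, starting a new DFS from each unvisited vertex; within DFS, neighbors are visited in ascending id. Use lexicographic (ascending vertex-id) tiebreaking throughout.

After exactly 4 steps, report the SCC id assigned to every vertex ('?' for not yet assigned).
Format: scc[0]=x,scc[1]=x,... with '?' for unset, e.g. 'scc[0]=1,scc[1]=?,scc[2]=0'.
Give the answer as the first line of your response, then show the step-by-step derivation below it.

scc[0]=1,scc[1]=?,scc[2]=1,scc[3]=1,scc[4]=?,scc[5]=0

step 1: low=(low[0]=0,low[1]=?,low[2]=0,low[3]=?,low[4]=?,low[5]=?); scc=(scc[0]=?,scc[1]=?,scc[2]=?,scc[3]=?,scc[4]=?,scc[5]=?)
step 2: low=(low[0]=0,low[1]=?,low[2]=0,low[3]=0,low[4]=?,low[5]=3); scc=(scc[0]=?,scc[1]=?,scc[2]=?,scc[3]=?,scc[4]=?,scc[5]=0)
step 3: low=(low[0]=0,low[1]=?,low[2]=0,low[3]=0,low[4]=?,low[5]=3); scc=(scc[0]=?,scc[1]=?,scc[2]=?,scc[3]=?,scc[4]=?,scc[5]=0)
step 4: low=(low[0]=0,low[1]=?,low[2]=0,low[3]=0,low[4]=?,low[5]=3); scc=(scc[0]=1,scc[1]=?,scc[2]=1,scc[3]=1,scc[4]=?,scc[5]=0)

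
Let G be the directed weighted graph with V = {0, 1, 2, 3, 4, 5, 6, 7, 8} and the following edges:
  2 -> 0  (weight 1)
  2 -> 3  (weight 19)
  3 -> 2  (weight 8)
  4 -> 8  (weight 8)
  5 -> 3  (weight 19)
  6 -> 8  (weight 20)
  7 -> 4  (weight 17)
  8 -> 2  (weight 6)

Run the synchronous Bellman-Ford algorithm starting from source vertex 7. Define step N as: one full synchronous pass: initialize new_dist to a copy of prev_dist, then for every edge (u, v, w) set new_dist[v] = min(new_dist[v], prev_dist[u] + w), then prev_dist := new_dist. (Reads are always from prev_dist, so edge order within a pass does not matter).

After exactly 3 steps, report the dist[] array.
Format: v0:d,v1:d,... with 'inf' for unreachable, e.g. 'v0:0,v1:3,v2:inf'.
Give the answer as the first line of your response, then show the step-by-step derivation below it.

v0:inf,v1:inf,v2:31,v3:inf,v4:17,v5:inf,v6:inf,v7:0,v8:25

step 1: dist = v0:inf,v1:inf,v2:inf,v3:inf,v4:17,v5:inf,v6:inf,v7:0,v8:inf
step 2: dist = v0:inf,v1:inf,v2:inf,v3:inf,v4:17,v5:inf,v6:inf,v7:0,v8:25
step 3: dist = v0:inf,v1:inf,v2:31,v3:inf,v4:17,v5:inf,v6:inf,v7:0,v8:25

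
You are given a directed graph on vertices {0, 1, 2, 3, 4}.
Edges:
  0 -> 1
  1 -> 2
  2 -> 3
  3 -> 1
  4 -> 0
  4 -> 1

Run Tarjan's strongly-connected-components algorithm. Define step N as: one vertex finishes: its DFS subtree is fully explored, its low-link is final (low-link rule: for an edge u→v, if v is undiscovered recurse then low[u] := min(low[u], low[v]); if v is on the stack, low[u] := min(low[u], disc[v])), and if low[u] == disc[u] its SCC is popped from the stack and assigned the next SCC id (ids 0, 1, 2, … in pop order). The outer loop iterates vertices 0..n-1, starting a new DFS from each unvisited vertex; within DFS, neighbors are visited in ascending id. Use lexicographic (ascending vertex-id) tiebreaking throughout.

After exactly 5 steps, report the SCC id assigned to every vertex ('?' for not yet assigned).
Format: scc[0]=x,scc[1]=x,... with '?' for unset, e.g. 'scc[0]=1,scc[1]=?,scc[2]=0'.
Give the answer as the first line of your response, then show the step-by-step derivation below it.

scc[0]=1,scc[1]=0,scc[2]=0,scc[3]=0,scc[4]=2

step 1: low=(low[0]=0,low[1]=1,low[2]=2,low[3]=1,low[4]=?); scc=(scc[0]=?,scc[1]=?,scc[2]=?,scc[3]=?,scc[4]=?)
step 2: low=(low[0]=0,low[1]=1,low[2]=1,low[3]=1,low[4]=?); scc=(scc[0]=?,scc[1]=?,scc[2]=?,scc[3]=?,scc[4]=?)
step 3: low=(low[0]=0,low[1]=1,low[2]=1,low[3]=1,low[4]=?); scc=(scc[0]=?,scc[1]=0,scc[2]=0,scc[3]=0,scc[4]=?)
step 4: low=(low[0]=0,low[1]=1,low[2]=1,low[3]=1,low[4]=?); scc=(scc[0]=1,scc[1]=0,scc[2]=0,scc[3]=0,scc[4]=?)
step 5: low=(low[0]=0,low[1]=1,low[2]=1,low[3]=1,low[4]=4); scc=(scc[0]=1,scc[1]=0,scc[2]=0,scc[3]=0,scc[4]=2)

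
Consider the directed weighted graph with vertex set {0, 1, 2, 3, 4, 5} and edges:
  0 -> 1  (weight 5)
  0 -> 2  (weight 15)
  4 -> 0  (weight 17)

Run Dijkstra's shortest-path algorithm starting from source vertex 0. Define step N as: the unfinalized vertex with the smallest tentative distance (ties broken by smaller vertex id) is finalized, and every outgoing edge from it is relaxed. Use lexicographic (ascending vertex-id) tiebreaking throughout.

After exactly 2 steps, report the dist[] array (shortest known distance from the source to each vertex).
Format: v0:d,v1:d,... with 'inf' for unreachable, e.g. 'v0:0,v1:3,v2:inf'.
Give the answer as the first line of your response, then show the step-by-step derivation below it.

v0:0,v1:5,v2:15,v3:inf,v4:inf,v5:inf

step 1: dist = v0:0,v1:5,v2:15,v3:inf,v4:inf,v5:inf
step 2: dist = v0:0,v1:5,v2:15,v3:inf,v4:inf,v5:inf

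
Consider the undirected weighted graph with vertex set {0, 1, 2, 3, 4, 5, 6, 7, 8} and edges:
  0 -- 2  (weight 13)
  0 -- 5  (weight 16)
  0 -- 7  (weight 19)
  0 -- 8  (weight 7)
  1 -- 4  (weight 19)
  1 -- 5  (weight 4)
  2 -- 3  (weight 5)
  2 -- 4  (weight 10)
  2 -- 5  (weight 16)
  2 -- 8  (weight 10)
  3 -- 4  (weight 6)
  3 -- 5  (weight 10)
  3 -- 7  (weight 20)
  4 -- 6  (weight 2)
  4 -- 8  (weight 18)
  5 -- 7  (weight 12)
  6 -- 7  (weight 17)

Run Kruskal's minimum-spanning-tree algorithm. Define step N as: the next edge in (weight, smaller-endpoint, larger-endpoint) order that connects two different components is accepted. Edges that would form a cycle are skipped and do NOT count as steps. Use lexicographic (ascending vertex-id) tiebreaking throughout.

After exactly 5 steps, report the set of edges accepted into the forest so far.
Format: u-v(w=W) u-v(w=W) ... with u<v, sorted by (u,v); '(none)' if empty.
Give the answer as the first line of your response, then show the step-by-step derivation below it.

0-8(w=7) 1-5(w=4) 2-3(w=5) 3-4(w=6) 4-6(w=2)

step 1: add edge 4-6 (w=2); MST = {4-6(w=2)}
step 2: add edge 1-5 (w=4); MST = {1-5(w=4) 4-6(w=2)}
step 3: add edge 2-3 (w=5); MST = {1-5(w=4) 2-3(w=5) 4-6(w=2)}
step 4: add edge 3-4 (w=6); MST = {1-5(w=4) 2-3(w=5) 3-4(w=6) 4-6(w=2)}
step 5: add edge 0-8 (w=7); MST = {0-8(w=7) 1-5(w=4) 2-3(w=5) 3-4(w=6) 4-6(w=2)}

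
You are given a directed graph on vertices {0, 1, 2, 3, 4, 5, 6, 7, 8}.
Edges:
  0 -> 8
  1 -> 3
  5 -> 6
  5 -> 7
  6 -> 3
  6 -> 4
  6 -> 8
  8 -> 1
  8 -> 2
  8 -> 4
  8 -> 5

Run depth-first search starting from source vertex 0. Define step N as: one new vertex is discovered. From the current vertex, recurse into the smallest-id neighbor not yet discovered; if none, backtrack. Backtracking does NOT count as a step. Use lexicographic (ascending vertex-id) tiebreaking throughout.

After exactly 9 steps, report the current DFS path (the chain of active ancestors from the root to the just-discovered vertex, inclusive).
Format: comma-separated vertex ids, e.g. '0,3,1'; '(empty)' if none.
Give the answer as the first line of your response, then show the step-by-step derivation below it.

0,8,5,7

step 1: discover 0; path=0; order=0
step 2: discover 8; path=0>8; order=0,8
step 3: discover 1; path=0>8>1; order=0,8,1
step 4: discover 3; path=0>8>1>3; order=0,8,1,3
step 5: discover 2; path=0>8>2; order=0,8,1,3,2
step 6: discover 4; path=0>8>4; order=0,8,1,3,2,4
step 7: discover 5; path=0>8>5; order=0,8,1,3,2,4,5
step 8: discover 6; path=0>8>5>6; order=0,8,1,3,2,4,5,6
step 9: discover 7; path=0>8>5>7; order=0,8,1,3,2,4,5,6,7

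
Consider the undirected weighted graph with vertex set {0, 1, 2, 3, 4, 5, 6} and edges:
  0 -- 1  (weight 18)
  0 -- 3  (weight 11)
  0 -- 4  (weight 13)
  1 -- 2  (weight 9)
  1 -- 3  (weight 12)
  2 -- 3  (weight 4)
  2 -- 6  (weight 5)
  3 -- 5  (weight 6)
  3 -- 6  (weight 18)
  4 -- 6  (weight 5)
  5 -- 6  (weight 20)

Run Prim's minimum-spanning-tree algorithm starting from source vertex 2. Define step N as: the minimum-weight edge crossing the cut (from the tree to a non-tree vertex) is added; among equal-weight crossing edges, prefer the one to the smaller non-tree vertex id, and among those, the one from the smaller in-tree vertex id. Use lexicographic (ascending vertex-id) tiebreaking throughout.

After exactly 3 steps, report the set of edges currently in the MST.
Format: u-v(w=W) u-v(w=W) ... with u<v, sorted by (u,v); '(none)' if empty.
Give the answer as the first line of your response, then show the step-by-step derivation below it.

2-3(w=4) 2-6(w=5) 4-6(w=5)

step 1: add edge 2-3 (w=4); MST = {2-3(w=4)}
step 2: add edge 2-6 (w=5); MST = {2-3(w=4) 2-6(w=5)}
step 3: add edge 4-6 (w=5); MST = {2-3(w=4) 2-6(w=5) 4-6(w=5)}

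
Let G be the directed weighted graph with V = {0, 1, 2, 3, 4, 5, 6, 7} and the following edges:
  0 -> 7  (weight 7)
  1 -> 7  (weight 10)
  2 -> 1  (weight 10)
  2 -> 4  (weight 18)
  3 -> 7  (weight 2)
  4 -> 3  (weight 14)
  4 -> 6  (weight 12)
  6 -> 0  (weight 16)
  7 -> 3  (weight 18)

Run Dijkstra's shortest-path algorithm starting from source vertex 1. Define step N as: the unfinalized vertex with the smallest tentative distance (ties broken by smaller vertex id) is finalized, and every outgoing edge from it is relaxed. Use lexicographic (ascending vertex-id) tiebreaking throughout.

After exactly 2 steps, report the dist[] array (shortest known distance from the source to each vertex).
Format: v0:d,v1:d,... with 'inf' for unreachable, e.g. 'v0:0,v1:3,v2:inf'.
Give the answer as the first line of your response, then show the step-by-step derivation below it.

v0:inf,v1:0,v2:inf,v3:28,v4:inf,v5:inf,v6:inf,v7:10

step 1: dist = v0:inf,v1:0,v2:inf,v3:inf,v4:inf,v5:inf,v6:inf,v7:10
step 2: dist = v0:inf,v1:0,v2:inf,v3:28,v4:inf,v5:inf,v6:inf,v7:10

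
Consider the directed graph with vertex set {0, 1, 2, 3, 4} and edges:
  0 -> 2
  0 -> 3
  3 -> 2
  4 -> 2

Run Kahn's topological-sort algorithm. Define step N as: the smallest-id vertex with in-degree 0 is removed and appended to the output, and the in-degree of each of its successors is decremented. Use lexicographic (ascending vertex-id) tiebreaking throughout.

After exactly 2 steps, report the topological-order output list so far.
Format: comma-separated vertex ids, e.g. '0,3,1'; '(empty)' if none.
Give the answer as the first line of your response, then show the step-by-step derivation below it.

0,1

step 1: output 0; order=[0]; indeg=(0,0,2,0,0)
step 2: output 1; order=[0,1]; indeg=(0,0,2,0,0)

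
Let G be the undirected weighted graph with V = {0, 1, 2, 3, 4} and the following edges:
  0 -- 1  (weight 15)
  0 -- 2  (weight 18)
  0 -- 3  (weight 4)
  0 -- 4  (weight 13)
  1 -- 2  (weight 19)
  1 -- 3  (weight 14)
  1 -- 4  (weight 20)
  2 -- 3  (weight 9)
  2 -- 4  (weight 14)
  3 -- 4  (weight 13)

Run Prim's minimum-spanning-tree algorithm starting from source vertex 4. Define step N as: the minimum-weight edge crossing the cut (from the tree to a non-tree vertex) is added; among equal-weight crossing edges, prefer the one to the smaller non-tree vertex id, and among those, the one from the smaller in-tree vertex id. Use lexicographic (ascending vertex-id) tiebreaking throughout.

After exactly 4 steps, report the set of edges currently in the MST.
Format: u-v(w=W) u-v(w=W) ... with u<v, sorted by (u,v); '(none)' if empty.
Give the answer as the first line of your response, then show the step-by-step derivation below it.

0-3(w=4) 0-4(w=13) 1-3(w=14) 2-3(w=9)

step 1: add edge 0-4 (w=13); MST = {0-4(w=13)}
step 2: add edge 0-3 (w=4); MST = {0-3(w=4) 0-4(w=13)}
step 3: add edge 2-3 (w=9); MST = {0-3(w=4) 0-4(w=13) 2-3(w=9)}
step 4: add edge 1-3 (w=14); MST = {0-3(w=4) 0-4(w=13) 1-3(w=14) 2-3(w=9)}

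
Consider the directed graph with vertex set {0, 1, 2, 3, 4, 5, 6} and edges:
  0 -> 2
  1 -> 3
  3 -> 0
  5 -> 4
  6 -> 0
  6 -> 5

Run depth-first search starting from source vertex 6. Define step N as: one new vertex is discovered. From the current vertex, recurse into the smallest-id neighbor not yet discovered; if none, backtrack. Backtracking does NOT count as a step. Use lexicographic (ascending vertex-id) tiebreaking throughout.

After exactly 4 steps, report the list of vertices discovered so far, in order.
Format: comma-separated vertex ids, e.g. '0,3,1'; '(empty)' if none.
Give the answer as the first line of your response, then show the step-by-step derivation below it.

6,0,2,5

step 1: discover 6; path=6; order=6
step 2: discover 0; path=6>0; order=6,0
step 3: discover 2; path=6>0>2; order=6,0,2
step 4: discover 5; path=6>5; order=6,0,2,5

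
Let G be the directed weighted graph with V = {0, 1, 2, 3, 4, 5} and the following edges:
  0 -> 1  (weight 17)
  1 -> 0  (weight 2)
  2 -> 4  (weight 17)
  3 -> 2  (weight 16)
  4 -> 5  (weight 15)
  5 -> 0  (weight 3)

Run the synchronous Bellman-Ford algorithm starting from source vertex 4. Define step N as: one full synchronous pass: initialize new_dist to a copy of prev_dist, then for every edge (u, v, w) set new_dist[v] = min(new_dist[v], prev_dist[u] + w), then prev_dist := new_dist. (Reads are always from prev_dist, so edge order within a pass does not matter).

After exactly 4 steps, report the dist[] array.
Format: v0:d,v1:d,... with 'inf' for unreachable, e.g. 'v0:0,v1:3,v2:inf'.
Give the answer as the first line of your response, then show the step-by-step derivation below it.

v0:18,v1:35,v2:inf,v3:inf,v4:0,v5:15

step 1: dist = v0:inf,v1:inf,v2:inf,v3:inf,v4:0,v5:15
step 2: dist = v0:18,v1:inf,v2:inf,v3:inf,v4:0,v5:15
step 3: dist = v0:18,v1:35,v2:inf,v3:inf,v4:0,v5:15
step 4: dist = v0:18,v1:35,v2:inf,v3:inf,v4:0,v5:15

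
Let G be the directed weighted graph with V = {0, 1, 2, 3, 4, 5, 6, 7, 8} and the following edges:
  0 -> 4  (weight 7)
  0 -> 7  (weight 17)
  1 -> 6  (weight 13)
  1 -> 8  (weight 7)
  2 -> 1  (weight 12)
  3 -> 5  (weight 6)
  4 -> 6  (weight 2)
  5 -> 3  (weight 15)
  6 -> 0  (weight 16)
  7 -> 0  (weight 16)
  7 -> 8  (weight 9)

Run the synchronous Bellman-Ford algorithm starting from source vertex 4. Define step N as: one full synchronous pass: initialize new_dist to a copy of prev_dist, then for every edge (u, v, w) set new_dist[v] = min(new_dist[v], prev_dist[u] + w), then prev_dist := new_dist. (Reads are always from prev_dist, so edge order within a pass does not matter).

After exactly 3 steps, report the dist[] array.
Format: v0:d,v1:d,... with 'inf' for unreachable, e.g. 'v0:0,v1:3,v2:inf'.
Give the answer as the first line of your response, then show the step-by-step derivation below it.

v0:18,v1:inf,v2:inf,v3:inf,v4:0,v5:inf,v6:2,v7:35,v8:inf

step 1: dist = v0:inf,v1:inf,v2:inf,v3:inf,v4:0,v5:inf,v6:2,v7:inf,v8:inf
step 2: dist = v0:18,v1:inf,v2:inf,v3:inf,v4:0,v5:inf,v6:2,v7:inf,v8:inf
step 3: dist = v0:18,v1:inf,v2:inf,v3:inf,v4:0,v5:inf,v6:2,v7:35,v8:inf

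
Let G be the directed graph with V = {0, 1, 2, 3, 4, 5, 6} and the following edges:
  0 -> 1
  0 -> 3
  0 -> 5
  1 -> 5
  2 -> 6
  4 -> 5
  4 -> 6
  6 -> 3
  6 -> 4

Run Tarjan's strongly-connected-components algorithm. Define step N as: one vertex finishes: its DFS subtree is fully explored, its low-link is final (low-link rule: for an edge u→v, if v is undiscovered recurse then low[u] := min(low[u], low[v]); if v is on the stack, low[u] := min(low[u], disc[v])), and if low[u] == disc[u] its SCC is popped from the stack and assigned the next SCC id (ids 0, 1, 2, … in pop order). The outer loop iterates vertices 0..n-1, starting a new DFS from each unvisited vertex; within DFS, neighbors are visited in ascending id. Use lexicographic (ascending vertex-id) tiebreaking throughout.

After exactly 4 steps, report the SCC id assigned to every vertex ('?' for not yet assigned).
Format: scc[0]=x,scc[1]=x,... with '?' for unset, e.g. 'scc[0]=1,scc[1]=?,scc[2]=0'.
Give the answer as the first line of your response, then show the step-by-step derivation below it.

scc[0]=3,scc[1]=1,scc[2]=?,scc[3]=2,scc[4]=?,scc[5]=0,scc[6]=?

step 1: low=(low[0]=0,low[1]=1,low[2]=?,low[3]=?,low[4]=?,low[5]=2,low[6]=?); scc=(scc[0]=?,scc[1]=?,scc[2]=?,scc[3]=?,scc[4]=?,scc[5]=0,scc[6]=?)
step 2: low=(low[0]=0,low[1]=1,low[2]=?,low[3]=?,low[4]=?,low[5]=2,low[6]=?); scc=(scc[0]=?,scc[1]=1,scc[2]=?,scc[3]=?,scc[4]=?,scc[5]=0,scc[6]=?)
step 3: low=(low[0]=0,low[1]=1,low[2]=?,low[3]=3,low[4]=?,low[5]=2,low[6]=?); scc=(scc[0]=?,scc[1]=1,scc[2]=?,scc[3]=2,scc[4]=?,scc[5]=0,scc[6]=?)
step 4: low=(low[0]=0,low[1]=1,low[2]=?,low[3]=3,low[4]=?,low[5]=2,low[6]=?); scc=(scc[0]=3,scc[1]=1,scc[2]=?,scc[3]=2,scc[4]=?,scc[5]=0,scc[6]=?)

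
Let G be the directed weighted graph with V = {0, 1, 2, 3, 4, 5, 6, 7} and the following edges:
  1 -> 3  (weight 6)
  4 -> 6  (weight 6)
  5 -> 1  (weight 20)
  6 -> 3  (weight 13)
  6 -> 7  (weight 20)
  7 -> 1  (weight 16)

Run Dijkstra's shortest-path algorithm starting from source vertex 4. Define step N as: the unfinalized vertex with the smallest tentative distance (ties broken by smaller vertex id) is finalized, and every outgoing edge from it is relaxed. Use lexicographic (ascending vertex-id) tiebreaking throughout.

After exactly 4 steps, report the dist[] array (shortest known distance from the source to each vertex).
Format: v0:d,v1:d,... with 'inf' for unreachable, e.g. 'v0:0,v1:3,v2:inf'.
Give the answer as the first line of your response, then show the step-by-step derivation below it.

v0:inf,v1:42,v2:inf,v3:19,v4:0,v5:inf,v6:6,v7:26

step 1: dist = v0:inf,v1:inf,v2:inf,v3:inf,v4:0,v5:inf,v6:6,v7:inf
step 2: dist = v0:inf,v1:inf,v2:inf,v3:19,v4:0,v5:inf,v6:6,v7:26
step 3: dist = v0:inf,v1:inf,v2:inf,v3:19,v4:0,v5:inf,v6:6,v7:26
step 4: dist = v0:inf,v1:42,v2:inf,v3:19,v4:0,v5:inf,v6:6,v7:26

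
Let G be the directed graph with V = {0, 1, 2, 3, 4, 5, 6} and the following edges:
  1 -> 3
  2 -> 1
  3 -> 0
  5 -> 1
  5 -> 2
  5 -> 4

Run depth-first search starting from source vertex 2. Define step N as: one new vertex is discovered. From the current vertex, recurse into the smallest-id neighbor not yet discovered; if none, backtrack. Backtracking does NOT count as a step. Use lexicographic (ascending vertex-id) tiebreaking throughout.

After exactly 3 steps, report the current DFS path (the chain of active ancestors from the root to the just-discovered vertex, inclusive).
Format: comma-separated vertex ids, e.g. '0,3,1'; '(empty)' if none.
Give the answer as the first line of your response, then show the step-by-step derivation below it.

2,1,3

step 1: discover 2; path=2; order=2
step 2: discover 1; path=2>1; order=2,1
step 3: discover 3; path=2>1>3; order=2,1,3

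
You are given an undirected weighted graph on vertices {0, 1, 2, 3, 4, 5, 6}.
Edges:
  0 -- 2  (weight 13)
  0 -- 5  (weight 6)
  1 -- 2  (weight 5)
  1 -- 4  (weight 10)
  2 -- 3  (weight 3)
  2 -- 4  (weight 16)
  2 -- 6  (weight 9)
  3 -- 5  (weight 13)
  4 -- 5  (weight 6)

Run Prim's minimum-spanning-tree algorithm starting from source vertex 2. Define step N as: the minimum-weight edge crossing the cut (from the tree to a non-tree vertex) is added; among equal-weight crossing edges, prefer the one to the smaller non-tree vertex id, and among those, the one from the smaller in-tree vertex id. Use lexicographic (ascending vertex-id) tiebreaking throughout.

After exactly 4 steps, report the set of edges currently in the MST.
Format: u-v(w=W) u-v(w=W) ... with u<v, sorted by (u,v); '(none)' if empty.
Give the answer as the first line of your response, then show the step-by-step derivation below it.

1-2(w=5) 1-4(w=10) 2-3(w=3) 2-6(w=9)

step 1: add edge 2-3 (w=3); MST = {2-3(w=3)}
step 2: add edge 1-2 (w=5); MST = {1-2(w=5) 2-3(w=3)}
step 3: add edge 2-6 (w=9); MST = {1-2(w=5) 2-3(w=3) 2-6(w=9)}
step 4: add edge 1-4 (w=10); MST = {1-2(w=5) 1-4(w=10) 2-3(w=3) 2-6(w=9)}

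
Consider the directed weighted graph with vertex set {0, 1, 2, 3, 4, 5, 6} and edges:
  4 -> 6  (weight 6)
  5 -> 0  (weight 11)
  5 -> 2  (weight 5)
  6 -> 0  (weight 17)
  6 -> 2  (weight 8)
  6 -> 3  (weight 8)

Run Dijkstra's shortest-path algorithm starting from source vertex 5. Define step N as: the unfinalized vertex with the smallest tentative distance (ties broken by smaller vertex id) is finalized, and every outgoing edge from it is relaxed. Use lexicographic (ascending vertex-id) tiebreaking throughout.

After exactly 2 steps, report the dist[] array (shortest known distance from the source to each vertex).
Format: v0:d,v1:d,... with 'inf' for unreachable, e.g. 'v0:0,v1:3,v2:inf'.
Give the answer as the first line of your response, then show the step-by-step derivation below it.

v0:11,v1:inf,v2:5,v3:inf,v4:inf,v5:0,v6:inf

step 1: dist = v0:11,v1:inf,v2:5,v3:inf,v4:inf,v5:0,v6:inf
step 2: dist = v0:11,v1:inf,v2:5,v3:inf,v4:inf,v5:0,v6:inf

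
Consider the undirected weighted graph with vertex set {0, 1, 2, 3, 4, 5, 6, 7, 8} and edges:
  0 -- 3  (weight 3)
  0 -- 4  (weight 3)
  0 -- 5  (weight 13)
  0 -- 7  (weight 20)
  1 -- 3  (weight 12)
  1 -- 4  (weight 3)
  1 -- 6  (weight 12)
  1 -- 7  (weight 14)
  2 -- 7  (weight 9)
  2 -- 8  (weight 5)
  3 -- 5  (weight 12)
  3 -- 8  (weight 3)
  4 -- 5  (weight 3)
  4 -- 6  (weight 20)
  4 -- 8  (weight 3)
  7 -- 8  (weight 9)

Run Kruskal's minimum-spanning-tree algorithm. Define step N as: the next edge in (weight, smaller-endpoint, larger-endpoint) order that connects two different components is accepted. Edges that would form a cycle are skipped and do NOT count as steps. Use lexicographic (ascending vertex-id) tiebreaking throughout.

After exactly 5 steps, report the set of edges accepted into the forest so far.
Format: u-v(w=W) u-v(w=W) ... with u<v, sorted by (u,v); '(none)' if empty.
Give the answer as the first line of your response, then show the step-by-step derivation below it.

0-3(w=3) 0-4(w=3) 1-4(w=3) 3-8(w=3) 4-5(w=3)

step 1: add edge 0-3 (w=3); MST = {0-3(w=3)}
step 2: add edge 0-4 (w=3); MST = {0-3(w=3) 0-4(w=3)}
step 3: add edge 1-4 (w=3); MST = {0-3(w=3) 0-4(w=3) 1-4(w=3)}
step 4: add edge 3-8 (w=3); MST = {0-3(w=3) 0-4(w=3) 1-4(w=3) 3-8(w=3)}
step 5: add edge 4-5 (w=3); MST = {0-3(w=3) 0-4(w=3) 1-4(w=3) 3-8(w=3) 4-5(w=3)}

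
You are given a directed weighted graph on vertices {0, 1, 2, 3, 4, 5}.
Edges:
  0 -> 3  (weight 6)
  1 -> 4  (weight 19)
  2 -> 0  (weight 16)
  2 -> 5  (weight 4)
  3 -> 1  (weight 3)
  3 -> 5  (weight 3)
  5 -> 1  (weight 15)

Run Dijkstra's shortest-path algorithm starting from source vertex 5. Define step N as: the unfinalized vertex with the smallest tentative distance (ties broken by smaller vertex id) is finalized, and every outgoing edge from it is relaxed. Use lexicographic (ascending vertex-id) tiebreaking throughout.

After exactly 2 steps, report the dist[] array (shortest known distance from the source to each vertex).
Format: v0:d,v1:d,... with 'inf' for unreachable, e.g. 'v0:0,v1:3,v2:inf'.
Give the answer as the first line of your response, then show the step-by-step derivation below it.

v0:inf,v1:15,v2:inf,v3:inf,v4:34,v5:0

step 1: dist = v0:inf,v1:15,v2:inf,v3:inf,v4:inf,v5:0
step 2: dist = v0:inf,v1:15,v2:inf,v3:inf,v4:34,v5:0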